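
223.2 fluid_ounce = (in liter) 6.601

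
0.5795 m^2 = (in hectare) 5.795e-05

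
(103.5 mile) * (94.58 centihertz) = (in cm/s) 1.575e+07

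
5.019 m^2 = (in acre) 0.00124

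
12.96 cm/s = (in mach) 0.0003806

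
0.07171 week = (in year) 0.001375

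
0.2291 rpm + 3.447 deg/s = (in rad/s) 0.08415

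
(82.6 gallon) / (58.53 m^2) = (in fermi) 5.342e+12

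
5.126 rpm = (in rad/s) 0.5368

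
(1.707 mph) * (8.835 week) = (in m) 4.078e+06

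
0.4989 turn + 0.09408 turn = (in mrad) 3726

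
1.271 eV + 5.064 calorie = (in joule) 21.19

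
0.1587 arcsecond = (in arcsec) 0.1587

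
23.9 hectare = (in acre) 59.06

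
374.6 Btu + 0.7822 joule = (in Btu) 374.6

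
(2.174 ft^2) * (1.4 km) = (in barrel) 1779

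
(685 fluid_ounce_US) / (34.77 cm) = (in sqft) 0.6271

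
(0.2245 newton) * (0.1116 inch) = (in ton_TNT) 1.521e-13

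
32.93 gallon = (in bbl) 0.784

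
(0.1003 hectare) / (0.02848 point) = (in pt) 2.83e+11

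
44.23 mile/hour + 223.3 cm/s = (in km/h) 79.22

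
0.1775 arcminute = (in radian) 5.163e-05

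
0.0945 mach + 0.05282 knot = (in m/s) 32.2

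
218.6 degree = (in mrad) 3815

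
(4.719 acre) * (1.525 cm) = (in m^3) 291.2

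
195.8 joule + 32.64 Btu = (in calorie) 8277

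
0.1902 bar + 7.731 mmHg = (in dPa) 2.005e+05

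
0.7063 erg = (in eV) 4.408e+11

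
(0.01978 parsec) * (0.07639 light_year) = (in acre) 1.09e+26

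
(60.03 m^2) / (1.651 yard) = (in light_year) 4.203e-15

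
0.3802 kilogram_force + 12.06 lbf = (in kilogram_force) 5.851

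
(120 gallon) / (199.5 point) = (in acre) 0.001595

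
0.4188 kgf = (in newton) 4.107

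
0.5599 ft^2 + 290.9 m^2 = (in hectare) 0.0291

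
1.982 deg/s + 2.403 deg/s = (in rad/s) 0.07653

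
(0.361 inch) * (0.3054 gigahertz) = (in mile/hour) 6.264e+06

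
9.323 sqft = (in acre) 0.000214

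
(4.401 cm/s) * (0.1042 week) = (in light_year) 2.932e-13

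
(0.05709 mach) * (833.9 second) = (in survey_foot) 5.318e+04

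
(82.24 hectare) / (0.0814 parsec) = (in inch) 1.289e-08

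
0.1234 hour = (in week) 0.0007345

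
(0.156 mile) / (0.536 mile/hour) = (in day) 0.01213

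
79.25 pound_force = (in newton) 352.5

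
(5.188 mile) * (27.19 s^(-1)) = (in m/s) 2.27e+05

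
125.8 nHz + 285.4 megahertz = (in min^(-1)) 1.712e+10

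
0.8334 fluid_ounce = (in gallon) 0.006511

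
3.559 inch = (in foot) 0.2966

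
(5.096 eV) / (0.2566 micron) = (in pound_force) 7.153e-13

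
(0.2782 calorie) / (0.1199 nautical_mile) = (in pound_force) 0.001178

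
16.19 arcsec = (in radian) 7.849e-05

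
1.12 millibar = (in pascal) 112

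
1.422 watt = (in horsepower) 0.001907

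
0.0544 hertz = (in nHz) 5.44e+07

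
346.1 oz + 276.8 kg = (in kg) 286.6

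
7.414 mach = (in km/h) 9088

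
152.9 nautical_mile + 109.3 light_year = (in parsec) 33.51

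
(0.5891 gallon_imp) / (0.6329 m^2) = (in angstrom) 4.231e+07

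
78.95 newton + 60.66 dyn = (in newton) 78.95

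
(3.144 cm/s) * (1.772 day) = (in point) 1.364e+07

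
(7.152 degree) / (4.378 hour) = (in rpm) 7.563e-05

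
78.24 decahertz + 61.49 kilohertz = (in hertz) 6.227e+04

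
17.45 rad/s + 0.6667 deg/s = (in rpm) 166.7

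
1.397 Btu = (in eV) 9.199e+21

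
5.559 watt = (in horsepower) 0.007455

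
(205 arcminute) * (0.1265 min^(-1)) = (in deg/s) 0.007203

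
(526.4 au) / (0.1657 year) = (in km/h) 5.425e+07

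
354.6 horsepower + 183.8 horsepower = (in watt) 4.015e+05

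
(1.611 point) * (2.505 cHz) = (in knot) 2.767e-05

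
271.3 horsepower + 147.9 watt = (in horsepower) 271.5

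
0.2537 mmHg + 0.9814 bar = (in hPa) 981.7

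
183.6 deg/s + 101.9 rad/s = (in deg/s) 6022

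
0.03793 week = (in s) 2.294e+04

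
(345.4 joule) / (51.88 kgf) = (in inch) 26.73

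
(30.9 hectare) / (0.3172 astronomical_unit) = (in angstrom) 6.512e+04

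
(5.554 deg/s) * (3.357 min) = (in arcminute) 6.712e+04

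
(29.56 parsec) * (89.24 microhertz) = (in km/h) 2.93e+14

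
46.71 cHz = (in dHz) 4.671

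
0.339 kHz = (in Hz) 339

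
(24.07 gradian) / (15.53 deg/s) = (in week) 2.306e-06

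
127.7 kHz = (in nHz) 1.277e+14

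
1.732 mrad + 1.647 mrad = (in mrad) 3.379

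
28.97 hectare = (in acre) 71.59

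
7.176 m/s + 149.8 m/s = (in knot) 305.1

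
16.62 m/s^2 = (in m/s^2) 16.62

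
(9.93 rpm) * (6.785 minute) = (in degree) 2.426e+04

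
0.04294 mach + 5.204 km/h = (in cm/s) 1607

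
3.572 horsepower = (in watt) 2664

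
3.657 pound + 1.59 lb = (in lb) 5.247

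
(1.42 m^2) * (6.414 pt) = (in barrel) 0.02021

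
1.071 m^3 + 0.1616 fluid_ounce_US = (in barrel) 6.736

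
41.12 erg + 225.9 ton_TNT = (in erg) 9.452e+18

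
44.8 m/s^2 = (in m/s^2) 44.8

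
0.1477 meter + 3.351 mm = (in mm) 151.1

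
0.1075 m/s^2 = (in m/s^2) 0.1075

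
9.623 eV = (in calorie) 3.685e-19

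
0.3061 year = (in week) 15.96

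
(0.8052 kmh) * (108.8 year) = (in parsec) 2.487e-08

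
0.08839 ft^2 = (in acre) 2.029e-06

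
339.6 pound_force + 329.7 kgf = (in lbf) 1066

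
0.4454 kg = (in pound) 0.9819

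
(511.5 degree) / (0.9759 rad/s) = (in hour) 0.002541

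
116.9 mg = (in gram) 0.1169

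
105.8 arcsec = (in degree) 0.02939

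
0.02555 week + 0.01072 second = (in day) 0.1789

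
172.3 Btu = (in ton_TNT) 4.345e-05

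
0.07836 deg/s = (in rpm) 0.01306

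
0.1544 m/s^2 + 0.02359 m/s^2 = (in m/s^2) 0.178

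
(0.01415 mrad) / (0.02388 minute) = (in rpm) 9.431e-05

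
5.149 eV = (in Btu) 7.819e-22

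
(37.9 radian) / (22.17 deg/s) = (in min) 1.632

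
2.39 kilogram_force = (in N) 23.44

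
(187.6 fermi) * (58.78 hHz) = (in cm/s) 1.103e-07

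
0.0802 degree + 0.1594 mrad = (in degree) 0.08933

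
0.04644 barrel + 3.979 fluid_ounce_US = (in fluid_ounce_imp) 264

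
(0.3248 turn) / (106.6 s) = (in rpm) 0.1828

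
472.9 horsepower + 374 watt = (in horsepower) 473.4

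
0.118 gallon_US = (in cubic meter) 0.0004467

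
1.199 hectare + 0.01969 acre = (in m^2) 1.207e+04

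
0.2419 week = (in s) 1.463e+05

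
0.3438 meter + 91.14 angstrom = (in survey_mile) 0.0002136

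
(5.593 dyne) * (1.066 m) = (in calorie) 1.425e-05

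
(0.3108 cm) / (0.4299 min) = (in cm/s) 0.01205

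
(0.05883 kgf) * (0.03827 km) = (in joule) 22.08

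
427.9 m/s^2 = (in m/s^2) 427.9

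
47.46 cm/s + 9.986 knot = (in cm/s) 561.2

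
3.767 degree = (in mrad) 65.75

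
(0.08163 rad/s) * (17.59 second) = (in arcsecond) 2.962e+05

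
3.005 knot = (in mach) 0.00454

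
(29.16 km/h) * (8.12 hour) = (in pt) 6.712e+08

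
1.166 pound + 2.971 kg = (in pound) 7.716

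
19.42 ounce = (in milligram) 5.505e+05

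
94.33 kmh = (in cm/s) 2620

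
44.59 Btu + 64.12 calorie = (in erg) 4.731e+11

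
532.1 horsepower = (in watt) 3.968e+05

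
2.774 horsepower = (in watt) 2069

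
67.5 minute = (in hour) 1.125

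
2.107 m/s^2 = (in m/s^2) 2.107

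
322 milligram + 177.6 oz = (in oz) 177.6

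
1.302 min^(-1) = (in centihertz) 2.17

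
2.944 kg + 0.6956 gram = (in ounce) 103.9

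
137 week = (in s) 8.286e+07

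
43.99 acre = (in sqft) 1.916e+06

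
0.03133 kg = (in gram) 31.33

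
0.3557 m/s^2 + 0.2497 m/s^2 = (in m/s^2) 0.6054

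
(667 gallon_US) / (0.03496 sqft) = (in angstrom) 7.774e+12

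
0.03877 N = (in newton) 0.03877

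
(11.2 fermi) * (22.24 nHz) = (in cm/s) 2.491e-20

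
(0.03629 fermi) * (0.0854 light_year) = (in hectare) 2.932e-06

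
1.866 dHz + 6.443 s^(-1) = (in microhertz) 6.63e+06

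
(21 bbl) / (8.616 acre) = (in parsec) 3.103e-21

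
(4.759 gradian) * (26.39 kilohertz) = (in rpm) 1.884e+04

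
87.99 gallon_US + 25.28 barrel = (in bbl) 27.38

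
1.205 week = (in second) 7.288e+05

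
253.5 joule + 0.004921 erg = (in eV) 1.582e+21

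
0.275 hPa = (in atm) 0.0002714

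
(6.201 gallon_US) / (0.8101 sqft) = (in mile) 0.0001938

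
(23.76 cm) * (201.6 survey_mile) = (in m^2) 7.709e+04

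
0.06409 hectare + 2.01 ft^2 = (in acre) 0.1584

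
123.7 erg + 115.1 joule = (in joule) 115.1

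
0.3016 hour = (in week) 0.001795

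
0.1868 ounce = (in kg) 0.005296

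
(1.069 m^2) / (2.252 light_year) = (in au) 3.354e-28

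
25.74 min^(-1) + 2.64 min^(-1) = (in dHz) 4.73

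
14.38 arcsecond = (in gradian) 0.004438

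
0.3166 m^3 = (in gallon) 83.64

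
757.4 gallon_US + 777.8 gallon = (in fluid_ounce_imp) 2.045e+05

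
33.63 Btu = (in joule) 3.548e+04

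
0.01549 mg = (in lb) 3.415e-08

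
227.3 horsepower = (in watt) 1.695e+05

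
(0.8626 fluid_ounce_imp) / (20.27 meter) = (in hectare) 1.209e-10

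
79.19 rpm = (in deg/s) 475.1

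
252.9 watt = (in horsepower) 0.3391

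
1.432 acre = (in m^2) 5795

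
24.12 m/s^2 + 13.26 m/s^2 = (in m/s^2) 37.38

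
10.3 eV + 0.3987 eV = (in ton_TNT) 4.097e-28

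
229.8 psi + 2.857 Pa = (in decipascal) 1.584e+07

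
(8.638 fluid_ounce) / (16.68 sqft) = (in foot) 0.0005408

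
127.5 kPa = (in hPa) 1275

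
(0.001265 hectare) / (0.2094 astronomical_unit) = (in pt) 1.145e-06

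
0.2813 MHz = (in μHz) 2.813e+11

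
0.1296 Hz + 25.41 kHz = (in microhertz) 2.541e+10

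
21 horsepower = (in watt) 1.566e+04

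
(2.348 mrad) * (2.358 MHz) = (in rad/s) 5537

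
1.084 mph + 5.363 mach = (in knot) 3551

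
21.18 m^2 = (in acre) 0.005234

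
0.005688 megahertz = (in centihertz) 5.688e+05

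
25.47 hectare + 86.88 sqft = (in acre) 62.94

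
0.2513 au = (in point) 1.066e+14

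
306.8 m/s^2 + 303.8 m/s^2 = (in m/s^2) 610.6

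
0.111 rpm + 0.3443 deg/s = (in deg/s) 1.01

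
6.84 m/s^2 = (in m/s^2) 6.84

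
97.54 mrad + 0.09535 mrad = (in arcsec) 2.014e+04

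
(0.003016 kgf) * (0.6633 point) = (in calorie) 1.654e-06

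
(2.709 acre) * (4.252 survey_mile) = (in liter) 7.502e+10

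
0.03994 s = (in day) 4.623e-07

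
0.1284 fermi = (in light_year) 1.357e-32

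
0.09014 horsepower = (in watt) 67.22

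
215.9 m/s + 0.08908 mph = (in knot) 419.8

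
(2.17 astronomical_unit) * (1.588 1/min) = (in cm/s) 8.592e+11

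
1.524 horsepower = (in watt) 1136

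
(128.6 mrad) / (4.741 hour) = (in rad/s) 7.535e-06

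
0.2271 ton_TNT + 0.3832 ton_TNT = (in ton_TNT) 0.6103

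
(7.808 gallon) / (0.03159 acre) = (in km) 2.312e-07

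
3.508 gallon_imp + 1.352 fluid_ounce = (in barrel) 0.1006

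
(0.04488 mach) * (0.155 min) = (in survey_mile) 0.08831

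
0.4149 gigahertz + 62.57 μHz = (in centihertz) 4.149e+10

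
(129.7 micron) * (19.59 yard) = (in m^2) 0.002323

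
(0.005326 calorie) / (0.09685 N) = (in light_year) 2.432e-17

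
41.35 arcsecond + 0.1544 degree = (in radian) 0.002895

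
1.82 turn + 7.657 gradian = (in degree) 662.1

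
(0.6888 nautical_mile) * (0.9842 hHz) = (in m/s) 1.256e+05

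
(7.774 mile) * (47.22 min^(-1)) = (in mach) 28.92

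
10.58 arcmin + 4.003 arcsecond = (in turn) 0.0004929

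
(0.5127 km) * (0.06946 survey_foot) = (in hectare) 0.001085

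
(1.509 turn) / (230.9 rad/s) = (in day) 4.753e-07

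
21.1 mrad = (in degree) 1.209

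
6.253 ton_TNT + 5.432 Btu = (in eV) 1.633e+29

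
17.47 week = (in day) 122.3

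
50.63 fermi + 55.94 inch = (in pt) 4028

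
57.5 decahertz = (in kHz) 0.575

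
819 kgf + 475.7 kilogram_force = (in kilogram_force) 1295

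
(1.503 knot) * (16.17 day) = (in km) 1080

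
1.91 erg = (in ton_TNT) 4.565e-17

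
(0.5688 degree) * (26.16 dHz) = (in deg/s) 1.488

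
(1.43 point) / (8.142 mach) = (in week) 3.009e-13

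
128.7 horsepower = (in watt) 9.597e+04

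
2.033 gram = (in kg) 0.002033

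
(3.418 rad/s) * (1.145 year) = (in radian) 1.234e+08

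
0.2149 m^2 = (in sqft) 2.313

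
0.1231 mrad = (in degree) 0.007053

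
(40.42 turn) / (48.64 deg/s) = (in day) 0.003463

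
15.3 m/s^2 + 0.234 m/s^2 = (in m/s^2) 15.53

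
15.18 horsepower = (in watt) 1.132e+04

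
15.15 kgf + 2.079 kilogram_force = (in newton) 169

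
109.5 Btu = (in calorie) 2.761e+04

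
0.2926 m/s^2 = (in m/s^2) 0.2926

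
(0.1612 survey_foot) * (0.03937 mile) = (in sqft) 33.51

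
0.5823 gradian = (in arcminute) 31.44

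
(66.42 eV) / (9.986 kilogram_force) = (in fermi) 0.0001087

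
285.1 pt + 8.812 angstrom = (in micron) 1.006e+05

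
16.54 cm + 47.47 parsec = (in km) 1.465e+15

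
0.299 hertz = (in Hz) 0.299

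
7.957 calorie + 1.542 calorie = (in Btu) 0.03767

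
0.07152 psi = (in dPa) 4931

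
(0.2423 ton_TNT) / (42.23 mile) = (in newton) 1.492e+04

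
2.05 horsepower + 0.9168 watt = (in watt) 1530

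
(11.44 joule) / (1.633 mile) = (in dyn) 435.3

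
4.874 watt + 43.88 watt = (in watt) 48.75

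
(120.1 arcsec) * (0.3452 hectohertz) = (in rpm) 0.1919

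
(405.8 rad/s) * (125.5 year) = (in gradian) 1.022e+14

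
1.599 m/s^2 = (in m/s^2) 1.599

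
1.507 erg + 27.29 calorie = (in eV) 7.127e+20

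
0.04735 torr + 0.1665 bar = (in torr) 124.9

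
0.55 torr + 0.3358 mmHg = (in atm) 0.001166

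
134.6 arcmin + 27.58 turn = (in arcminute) 5.959e+05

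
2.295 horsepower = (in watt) 1711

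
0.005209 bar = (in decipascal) 5209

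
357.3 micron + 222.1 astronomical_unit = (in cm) 3.323e+15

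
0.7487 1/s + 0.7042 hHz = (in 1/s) 71.17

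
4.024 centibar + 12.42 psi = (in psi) 13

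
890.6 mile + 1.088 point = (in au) 9.581e-06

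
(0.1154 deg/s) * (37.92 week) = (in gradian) 2.941e+06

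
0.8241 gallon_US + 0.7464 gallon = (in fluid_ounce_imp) 209.2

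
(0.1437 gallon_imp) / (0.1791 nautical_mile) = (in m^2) 1.97e-06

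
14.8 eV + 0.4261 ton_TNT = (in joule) 1.783e+09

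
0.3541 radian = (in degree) 20.29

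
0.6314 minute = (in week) 6.264e-05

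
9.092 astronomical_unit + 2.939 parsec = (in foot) 2.975e+17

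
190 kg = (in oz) 6702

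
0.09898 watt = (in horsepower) 0.0001327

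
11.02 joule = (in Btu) 0.01044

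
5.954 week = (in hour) 1000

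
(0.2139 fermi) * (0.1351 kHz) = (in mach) 8.487e-17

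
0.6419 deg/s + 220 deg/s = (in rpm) 36.77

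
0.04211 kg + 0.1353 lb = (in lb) 0.2281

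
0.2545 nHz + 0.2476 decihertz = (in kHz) 2.476e-05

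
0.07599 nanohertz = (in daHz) 7.599e-12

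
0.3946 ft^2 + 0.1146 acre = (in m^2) 463.8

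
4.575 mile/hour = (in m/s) 2.045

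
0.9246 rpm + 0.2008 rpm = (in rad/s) 0.1179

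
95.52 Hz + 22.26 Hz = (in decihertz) 1178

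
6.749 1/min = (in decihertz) 1.125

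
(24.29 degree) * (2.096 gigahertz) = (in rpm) 8.485e+09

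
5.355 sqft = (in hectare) 4.975e-05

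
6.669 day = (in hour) 160.1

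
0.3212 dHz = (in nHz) 3.212e+07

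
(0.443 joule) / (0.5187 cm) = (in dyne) 8.541e+06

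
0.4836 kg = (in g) 483.6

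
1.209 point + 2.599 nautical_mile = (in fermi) 4.813e+18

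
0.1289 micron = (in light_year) 1.362e-23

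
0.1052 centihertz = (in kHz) 1.052e-06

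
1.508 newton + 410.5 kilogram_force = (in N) 4027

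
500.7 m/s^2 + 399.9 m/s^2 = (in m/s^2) 900.6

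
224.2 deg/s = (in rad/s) 3.913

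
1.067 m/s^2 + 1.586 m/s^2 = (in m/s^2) 2.653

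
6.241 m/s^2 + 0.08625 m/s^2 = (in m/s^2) 6.327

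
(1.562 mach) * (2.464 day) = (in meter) 1.132e+08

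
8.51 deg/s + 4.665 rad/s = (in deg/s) 275.8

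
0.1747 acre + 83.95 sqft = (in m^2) 714.8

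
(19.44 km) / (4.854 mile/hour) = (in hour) 2.489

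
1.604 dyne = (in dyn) 1.604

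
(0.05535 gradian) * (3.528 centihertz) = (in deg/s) 0.001757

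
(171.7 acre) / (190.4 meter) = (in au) 2.439e-08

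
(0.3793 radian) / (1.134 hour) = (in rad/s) 9.291e-05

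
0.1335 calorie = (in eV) 3.486e+18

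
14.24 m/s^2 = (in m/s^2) 14.24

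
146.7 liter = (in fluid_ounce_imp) 5163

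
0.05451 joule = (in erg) 5.451e+05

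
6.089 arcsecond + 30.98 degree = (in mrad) 540.7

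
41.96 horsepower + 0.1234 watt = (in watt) 3.129e+04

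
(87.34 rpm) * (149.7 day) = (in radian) 1.183e+08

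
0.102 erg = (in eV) 6.366e+10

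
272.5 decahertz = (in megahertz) 0.002725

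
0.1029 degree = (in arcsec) 370.4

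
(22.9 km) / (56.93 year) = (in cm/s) 0.001276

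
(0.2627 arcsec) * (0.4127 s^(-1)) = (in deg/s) 3.012e-05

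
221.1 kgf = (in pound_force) 487.4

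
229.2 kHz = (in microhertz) 2.292e+11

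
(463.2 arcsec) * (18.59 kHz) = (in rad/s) 41.75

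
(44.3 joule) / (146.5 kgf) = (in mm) 30.84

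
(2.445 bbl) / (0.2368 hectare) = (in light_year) 1.735e-20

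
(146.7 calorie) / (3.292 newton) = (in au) 1.246e-09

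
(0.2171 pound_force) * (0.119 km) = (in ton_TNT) 2.747e-08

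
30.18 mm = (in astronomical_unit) 2.017e-13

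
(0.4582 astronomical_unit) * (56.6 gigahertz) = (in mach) 1.139e+19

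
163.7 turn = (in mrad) 1.029e+06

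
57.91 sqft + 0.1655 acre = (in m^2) 675.1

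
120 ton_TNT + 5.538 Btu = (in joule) 5.021e+11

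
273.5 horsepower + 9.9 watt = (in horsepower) 273.5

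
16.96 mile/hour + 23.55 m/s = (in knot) 60.52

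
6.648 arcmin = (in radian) 0.001934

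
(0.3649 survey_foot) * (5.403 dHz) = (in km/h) 0.2163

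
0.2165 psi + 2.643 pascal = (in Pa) 1495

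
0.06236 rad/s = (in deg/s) 3.573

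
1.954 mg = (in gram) 0.001954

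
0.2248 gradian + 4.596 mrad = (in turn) 0.001293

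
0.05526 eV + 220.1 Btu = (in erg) 2.322e+12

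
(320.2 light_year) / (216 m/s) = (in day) 1.623e+11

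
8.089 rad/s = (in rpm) 77.24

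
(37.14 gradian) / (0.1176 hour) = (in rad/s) 0.001378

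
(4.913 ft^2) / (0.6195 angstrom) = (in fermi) 7.368e+24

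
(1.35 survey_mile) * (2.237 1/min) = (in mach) 0.2379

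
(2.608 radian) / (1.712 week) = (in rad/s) 2.519e-06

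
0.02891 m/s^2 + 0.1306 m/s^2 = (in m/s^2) 0.1595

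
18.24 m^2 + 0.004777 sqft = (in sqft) 196.3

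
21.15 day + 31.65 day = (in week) 7.543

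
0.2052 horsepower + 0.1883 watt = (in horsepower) 0.2055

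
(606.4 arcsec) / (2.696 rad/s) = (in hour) 3.029e-07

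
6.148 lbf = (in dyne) 2.735e+06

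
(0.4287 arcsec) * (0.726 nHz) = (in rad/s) 1.509e-15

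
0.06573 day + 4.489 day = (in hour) 109.3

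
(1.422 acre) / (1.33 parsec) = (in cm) 1.402e-11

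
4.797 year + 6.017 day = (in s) 1.518e+08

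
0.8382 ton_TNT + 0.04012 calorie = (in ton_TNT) 0.8382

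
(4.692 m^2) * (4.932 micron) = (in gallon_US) 0.006113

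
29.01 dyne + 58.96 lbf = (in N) 262.3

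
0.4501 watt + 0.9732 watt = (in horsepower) 0.001909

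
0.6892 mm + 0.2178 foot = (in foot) 0.2201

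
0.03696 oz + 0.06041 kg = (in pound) 0.1355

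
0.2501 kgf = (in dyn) 2.453e+05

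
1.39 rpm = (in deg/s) 8.34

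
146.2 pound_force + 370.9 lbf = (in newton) 2300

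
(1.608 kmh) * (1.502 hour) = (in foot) 7924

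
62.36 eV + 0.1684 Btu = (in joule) 177.7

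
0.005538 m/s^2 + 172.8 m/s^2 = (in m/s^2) 172.8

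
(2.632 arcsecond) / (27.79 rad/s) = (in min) 7.653e-09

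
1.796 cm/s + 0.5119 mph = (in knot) 0.4797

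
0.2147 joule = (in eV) 1.34e+18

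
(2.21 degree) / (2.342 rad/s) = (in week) 2.723e-08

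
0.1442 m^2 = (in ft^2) 1.552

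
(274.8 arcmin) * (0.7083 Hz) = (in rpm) 0.5407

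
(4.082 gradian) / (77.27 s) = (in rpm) 0.007924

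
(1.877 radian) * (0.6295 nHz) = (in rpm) 1.128e-08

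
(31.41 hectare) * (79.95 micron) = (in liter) 2.511e+04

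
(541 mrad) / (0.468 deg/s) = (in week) 0.0001095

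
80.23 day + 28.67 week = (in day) 280.9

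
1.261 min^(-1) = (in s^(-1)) 0.02102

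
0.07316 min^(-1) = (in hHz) 1.219e-05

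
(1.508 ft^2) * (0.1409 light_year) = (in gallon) 4.933e+16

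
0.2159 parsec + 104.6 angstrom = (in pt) 1.888e+19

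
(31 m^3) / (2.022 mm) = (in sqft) 1.65e+05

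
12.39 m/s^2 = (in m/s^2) 12.39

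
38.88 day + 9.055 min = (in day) 38.89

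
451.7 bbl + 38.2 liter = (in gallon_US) 1.898e+04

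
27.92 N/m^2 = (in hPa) 0.2792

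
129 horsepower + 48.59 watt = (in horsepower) 129.1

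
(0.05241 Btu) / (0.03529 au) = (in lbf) 2.355e-09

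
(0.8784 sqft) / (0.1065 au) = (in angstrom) 0.05122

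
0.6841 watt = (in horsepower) 0.0009174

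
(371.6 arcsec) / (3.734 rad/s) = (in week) 7.977e-10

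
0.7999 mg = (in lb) 1.763e-06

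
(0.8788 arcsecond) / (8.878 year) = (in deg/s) 8.719e-13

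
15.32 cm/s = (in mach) 0.0004499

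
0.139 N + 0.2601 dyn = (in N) 0.139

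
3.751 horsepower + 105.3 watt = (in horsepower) 3.892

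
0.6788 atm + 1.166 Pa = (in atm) 0.6788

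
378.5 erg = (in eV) 2.362e+14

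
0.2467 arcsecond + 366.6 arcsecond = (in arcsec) 366.8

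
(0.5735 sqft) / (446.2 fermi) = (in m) 1.194e+11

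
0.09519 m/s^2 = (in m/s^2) 0.09519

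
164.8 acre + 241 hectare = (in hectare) 307.7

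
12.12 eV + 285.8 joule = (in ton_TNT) 6.831e-08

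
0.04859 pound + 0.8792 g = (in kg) 0.02292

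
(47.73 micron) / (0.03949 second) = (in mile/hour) 0.002704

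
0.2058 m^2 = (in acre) 5.085e-05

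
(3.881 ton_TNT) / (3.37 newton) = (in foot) 1.581e+10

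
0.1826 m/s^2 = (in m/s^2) 0.1826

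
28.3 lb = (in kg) 12.84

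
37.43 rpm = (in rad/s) 3.92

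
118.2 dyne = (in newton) 0.001182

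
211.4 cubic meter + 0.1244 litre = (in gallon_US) 5.585e+04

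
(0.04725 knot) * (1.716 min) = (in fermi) 2.503e+15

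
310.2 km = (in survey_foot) 1.018e+06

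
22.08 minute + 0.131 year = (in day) 47.83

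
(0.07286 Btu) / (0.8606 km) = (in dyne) 8932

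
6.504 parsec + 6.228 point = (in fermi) 2.007e+32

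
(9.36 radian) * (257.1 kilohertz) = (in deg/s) 1.379e+08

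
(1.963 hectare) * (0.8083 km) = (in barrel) 9.98e+07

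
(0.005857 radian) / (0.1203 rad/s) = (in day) 5.635e-07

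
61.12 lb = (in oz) 977.9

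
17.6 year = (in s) 5.55e+08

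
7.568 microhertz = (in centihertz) 0.0007568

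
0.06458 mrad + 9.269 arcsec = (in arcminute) 0.3765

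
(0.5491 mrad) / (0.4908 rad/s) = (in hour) 3.108e-07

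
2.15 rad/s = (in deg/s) 123.2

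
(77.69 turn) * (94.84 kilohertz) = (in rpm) 4.421e+08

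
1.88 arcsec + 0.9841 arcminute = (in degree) 0.01692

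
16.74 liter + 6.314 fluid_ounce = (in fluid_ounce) 572.4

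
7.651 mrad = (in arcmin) 26.3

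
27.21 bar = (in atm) 26.85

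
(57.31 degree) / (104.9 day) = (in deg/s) 6.323e-06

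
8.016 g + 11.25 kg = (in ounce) 397.1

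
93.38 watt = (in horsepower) 0.1252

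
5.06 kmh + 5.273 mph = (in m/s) 3.763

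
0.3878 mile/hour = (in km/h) 0.6241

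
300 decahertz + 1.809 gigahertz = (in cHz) 1.809e+11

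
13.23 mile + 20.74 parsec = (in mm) 6.4e+20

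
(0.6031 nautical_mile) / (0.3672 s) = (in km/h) 1.095e+04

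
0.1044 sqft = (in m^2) 0.009699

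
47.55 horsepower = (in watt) 3.546e+04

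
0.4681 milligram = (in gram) 0.0004681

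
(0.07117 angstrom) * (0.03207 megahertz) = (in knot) 4.437e-07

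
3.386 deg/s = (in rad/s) 0.0591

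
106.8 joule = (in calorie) 25.53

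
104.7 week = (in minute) 1.055e+06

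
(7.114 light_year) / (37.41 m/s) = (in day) 2.082e+10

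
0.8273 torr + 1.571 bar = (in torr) 1179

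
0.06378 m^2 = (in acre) 1.576e-05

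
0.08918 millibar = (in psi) 0.001293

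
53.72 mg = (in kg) 5.372e-05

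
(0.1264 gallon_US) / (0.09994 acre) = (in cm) 0.0001183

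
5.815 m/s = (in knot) 11.3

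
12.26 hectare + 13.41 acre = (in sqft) 1.904e+06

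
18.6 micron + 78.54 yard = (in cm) 7182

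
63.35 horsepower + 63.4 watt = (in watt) 4.73e+04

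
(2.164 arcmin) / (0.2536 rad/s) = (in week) 4.104e-09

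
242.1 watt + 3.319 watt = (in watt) 245.4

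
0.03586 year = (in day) 13.09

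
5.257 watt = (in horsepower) 0.00705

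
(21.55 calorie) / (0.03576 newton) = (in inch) 9.927e+04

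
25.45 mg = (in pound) 5.611e-05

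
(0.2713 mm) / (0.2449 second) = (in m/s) 0.001108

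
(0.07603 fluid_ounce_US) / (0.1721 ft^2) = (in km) 1.406e-07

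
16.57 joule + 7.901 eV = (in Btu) 0.01571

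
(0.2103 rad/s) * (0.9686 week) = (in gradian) 7.843e+06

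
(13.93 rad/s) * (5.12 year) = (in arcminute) 7.732e+12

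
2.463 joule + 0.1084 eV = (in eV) 1.537e+19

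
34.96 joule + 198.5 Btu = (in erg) 2.095e+12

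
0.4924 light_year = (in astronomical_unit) 3.114e+04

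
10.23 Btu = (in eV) 6.737e+22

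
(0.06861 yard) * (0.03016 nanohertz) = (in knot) 3.678e-12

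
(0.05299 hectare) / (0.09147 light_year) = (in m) 6.123e-13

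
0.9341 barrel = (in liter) 148.5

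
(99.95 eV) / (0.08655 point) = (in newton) 5.245e-13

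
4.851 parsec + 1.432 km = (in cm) 1.497e+19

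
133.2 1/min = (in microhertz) 2.22e+06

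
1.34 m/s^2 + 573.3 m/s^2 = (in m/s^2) 574.6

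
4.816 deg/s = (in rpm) 0.8027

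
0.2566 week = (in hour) 43.11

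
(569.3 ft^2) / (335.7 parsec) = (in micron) 5.106e-12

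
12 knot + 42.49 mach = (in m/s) 1.447e+04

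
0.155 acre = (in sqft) 6752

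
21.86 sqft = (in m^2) 2.031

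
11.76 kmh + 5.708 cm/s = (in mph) 7.435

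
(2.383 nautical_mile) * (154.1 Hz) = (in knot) 1.322e+06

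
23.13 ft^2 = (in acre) 0.000531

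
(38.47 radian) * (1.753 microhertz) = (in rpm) 0.000644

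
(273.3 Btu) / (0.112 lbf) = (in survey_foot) 1.899e+06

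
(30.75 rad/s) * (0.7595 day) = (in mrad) 2.018e+09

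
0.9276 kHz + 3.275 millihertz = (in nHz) 9.276e+11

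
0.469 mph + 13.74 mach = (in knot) 9095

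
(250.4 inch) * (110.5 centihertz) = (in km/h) 25.3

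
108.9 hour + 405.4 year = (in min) 2.131e+08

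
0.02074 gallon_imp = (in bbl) 0.000593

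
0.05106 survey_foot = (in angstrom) 1.556e+08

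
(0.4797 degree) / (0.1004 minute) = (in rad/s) 0.00139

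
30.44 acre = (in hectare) 12.32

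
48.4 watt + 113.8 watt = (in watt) 162.2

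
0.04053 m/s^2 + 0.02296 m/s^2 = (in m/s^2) 0.06349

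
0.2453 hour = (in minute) 14.72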